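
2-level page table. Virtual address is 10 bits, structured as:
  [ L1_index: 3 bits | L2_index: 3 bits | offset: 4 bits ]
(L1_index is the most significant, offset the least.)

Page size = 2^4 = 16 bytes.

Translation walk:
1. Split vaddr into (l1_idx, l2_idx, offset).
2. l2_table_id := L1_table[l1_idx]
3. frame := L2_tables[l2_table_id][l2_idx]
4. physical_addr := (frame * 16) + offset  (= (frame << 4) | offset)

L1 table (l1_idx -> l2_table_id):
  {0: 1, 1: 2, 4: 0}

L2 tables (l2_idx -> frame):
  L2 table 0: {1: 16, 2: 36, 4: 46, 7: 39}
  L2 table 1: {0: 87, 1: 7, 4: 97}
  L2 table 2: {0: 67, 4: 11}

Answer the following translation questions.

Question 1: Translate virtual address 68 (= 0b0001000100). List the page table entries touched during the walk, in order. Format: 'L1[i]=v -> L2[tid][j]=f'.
vaddr = 68 = 0b0001000100
Split: l1_idx=0, l2_idx=4, offset=4

Answer: L1[0]=1 -> L2[1][4]=97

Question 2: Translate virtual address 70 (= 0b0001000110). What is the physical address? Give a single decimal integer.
vaddr = 70 = 0b0001000110
Split: l1_idx=0, l2_idx=4, offset=6
L1[0] = 1
L2[1][4] = 97
paddr = 97 * 16 + 6 = 1558

Answer: 1558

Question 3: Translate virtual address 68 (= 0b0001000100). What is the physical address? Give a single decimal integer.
vaddr = 68 = 0b0001000100
Split: l1_idx=0, l2_idx=4, offset=4
L1[0] = 1
L2[1][4] = 97
paddr = 97 * 16 + 4 = 1556

Answer: 1556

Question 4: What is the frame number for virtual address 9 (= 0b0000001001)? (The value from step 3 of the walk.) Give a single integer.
Answer: 87

Derivation:
vaddr = 9: l1_idx=0, l2_idx=0
L1[0] = 1; L2[1][0] = 87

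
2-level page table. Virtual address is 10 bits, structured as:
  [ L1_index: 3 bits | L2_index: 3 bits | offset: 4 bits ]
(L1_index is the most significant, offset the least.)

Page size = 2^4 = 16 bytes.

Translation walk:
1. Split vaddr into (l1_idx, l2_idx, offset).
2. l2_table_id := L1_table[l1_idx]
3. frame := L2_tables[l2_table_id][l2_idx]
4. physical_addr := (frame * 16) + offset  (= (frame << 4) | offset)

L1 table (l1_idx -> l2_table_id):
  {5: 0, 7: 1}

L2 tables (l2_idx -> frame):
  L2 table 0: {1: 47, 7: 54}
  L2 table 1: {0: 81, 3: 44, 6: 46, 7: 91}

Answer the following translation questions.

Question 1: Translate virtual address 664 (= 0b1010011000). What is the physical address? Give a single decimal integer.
vaddr = 664 = 0b1010011000
Split: l1_idx=5, l2_idx=1, offset=8
L1[5] = 0
L2[0][1] = 47
paddr = 47 * 16 + 8 = 760

Answer: 760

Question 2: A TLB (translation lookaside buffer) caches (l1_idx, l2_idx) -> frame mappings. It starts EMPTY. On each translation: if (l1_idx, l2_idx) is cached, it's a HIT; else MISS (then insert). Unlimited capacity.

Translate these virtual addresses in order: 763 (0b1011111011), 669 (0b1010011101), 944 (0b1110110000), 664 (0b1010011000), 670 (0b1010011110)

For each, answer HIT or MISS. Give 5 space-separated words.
Answer: MISS MISS MISS HIT HIT

Derivation:
vaddr=763: (5,7) not in TLB -> MISS, insert
vaddr=669: (5,1) not in TLB -> MISS, insert
vaddr=944: (7,3) not in TLB -> MISS, insert
vaddr=664: (5,1) in TLB -> HIT
vaddr=670: (5,1) in TLB -> HIT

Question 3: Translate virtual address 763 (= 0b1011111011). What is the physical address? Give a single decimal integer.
Answer: 875

Derivation:
vaddr = 763 = 0b1011111011
Split: l1_idx=5, l2_idx=7, offset=11
L1[5] = 0
L2[0][7] = 54
paddr = 54 * 16 + 11 = 875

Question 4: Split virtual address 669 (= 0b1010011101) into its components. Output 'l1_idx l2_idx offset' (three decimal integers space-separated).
vaddr = 669 = 0b1010011101
  top 3 bits -> l1_idx = 5
  next 3 bits -> l2_idx = 1
  bottom 4 bits -> offset = 13

Answer: 5 1 13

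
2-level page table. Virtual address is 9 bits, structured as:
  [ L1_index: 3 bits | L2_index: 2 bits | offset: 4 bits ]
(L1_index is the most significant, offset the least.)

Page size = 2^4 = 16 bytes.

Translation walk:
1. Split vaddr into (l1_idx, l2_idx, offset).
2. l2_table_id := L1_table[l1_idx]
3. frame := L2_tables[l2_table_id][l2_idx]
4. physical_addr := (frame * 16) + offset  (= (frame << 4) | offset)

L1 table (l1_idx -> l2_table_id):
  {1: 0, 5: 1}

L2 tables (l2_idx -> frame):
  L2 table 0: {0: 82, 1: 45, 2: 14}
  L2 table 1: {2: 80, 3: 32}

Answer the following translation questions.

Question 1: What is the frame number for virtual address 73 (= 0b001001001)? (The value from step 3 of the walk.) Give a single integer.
Answer: 82

Derivation:
vaddr = 73: l1_idx=1, l2_idx=0
L1[1] = 0; L2[0][0] = 82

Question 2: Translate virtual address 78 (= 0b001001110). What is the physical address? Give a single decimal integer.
Answer: 1326

Derivation:
vaddr = 78 = 0b001001110
Split: l1_idx=1, l2_idx=0, offset=14
L1[1] = 0
L2[0][0] = 82
paddr = 82 * 16 + 14 = 1326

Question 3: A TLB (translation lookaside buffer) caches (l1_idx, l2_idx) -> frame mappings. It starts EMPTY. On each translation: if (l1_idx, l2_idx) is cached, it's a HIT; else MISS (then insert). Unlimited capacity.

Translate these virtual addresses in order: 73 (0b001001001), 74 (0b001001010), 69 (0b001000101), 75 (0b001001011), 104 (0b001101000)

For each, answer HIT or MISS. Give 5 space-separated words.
Answer: MISS HIT HIT HIT MISS

Derivation:
vaddr=73: (1,0) not in TLB -> MISS, insert
vaddr=74: (1,0) in TLB -> HIT
vaddr=69: (1,0) in TLB -> HIT
vaddr=75: (1,0) in TLB -> HIT
vaddr=104: (1,2) not in TLB -> MISS, insert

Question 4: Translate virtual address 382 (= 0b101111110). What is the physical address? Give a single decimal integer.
Answer: 526

Derivation:
vaddr = 382 = 0b101111110
Split: l1_idx=5, l2_idx=3, offset=14
L1[5] = 1
L2[1][3] = 32
paddr = 32 * 16 + 14 = 526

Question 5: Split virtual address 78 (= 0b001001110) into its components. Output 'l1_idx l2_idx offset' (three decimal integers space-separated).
vaddr = 78 = 0b001001110
  top 3 bits -> l1_idx = 1
  next 2 bits -> l2_idx = 0
  bottom 4 bits -> offset = 14

Answer: 1 0 14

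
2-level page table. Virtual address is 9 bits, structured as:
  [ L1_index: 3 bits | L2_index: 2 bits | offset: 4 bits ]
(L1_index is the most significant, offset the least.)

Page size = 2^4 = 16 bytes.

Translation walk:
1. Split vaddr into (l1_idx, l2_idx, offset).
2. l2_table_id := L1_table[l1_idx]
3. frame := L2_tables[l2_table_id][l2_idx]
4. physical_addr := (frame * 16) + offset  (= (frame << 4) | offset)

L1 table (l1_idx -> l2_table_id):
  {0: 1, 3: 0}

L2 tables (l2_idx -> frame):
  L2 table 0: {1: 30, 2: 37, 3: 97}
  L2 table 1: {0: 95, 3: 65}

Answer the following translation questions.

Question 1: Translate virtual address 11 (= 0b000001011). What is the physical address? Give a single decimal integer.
Answer: 1531

Derivation:
vaddr = 11 = 0b000001011
Split: l1_idx=0, l2_idx=0, offset=11
L1[0] = 1
L2[1][0] = 95
paddr = 95 * 16 + 11 = 1531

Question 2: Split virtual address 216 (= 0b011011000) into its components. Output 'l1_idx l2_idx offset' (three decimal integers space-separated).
vaddr = 216 = 0b011011000
  top 3 bits -> l1_idx = 3
  next 2 bits -> l2_idx = 1
  bottom 4 bits -> offset = 8

Answer: 3 1 8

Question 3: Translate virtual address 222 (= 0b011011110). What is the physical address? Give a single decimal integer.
Answer: 494

Derivation:
vaddr = 222 = 0b011011110
Split: l1_idx=3, l2_idx=1, offset=14
L1[3] = 0
L2[0][1] = 30
paddr = 30 * 16 + 14 = 494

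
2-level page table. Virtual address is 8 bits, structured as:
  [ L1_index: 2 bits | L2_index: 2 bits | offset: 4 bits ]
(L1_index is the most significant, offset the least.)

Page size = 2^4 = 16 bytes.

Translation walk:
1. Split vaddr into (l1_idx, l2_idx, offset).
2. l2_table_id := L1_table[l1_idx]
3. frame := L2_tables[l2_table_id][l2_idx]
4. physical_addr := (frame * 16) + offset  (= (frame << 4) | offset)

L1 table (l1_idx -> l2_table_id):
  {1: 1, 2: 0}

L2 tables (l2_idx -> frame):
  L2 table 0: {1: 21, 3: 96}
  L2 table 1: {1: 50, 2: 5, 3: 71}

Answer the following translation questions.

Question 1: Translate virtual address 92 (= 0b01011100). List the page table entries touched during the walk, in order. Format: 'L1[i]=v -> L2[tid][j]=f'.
vaddr = 92 = 0b01011100
Split: l1_idx=1, l2_idx=1, offset=12

Answer: L1[1]=1 -> L2[1][1]=50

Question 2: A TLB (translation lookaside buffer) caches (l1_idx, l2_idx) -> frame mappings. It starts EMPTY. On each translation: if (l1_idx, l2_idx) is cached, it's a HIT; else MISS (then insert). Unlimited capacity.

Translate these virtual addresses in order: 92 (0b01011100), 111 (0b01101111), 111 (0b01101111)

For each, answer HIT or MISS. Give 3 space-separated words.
Answer: MISS MISS HIT

Derivation:
vaddr=92: (1,1) not in TLB -> MISS, insert
vaddr=111: (1,2) not in TLB -> MISS, insert
vaddr=111: (1,2) in TLB -> HIT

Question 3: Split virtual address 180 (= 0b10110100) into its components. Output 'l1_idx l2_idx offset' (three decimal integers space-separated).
vaddr = 180 = 0b10110100
  top 2 bits -> l1_idx = 2
  next 2 bits -> l2_idx = 3
  bottom 4 bits -> offset = 4

Answer: 2 3 4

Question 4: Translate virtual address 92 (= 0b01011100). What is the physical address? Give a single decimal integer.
vaddr = 92 = 0b01011100
Split: l1_idx=1, l2_idx=1, offset=12
L1[1] = 1
L2[1][1] = 50
paddr = 50 * 16 + 12 = 812

Answer: 812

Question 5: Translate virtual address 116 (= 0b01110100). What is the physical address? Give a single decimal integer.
vaddr = 116 = 0b01110100
Split: l1_idx=1, l2_idx=3, offset=4
L1[1] = 1
L2[1][3] = 71
paddr = 71 * 16 + 4 = 1140

Answer: 1140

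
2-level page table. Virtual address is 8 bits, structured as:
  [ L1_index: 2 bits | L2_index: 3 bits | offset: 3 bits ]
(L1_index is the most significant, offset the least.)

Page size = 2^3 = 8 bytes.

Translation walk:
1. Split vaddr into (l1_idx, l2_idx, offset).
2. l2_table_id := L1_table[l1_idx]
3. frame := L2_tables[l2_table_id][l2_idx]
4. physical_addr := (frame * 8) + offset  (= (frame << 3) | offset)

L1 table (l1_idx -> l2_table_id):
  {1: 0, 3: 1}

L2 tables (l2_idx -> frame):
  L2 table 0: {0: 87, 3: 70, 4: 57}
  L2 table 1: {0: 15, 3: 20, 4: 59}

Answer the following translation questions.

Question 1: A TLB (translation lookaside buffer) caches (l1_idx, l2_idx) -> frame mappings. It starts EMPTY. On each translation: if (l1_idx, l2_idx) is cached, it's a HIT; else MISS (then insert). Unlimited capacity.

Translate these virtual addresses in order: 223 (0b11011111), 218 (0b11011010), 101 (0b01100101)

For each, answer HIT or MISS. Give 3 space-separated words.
Answer: MISS HIT MISS

Derivation:
vaddr=223: (3,3) not in TLB -> MISS, insert
vaddr=218: (3,3) in TLB -> HIT
vaddr=101: (1,4) not in TLB -> MISS, insert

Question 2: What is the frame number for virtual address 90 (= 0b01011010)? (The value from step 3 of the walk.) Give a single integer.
vaddr = 90: l1_idx=1, l2_idx=3
L1[1] = 0; L2[0][3] = 70

Answer: 70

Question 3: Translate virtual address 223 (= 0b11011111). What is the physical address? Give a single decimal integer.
vaddr = 223 = 0b11011111
Split: l1_idx=3, l2_idx=3, offset=7
L1[3] = 1
L2[1][3] = 20
paddr = 20 * 8 + 7 = 167

Answer: 167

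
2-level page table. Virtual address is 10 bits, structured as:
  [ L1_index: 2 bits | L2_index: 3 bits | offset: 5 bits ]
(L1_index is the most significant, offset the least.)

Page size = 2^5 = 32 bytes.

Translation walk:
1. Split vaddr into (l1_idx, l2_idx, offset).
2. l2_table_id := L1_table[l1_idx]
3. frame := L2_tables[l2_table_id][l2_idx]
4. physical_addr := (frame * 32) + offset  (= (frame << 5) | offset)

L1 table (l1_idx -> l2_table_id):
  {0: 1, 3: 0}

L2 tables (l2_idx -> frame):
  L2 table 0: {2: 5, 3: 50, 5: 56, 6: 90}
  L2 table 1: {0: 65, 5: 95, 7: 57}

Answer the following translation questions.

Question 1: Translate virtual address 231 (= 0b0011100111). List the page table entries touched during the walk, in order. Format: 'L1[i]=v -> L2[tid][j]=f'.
vaddr = 231 = 0b0011100111
Split: l1_idx=0, l2_idx=7, offset=7

Answer: L1[0]=1 -> L2[1][7]=57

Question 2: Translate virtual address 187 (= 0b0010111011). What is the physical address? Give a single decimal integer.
vaddr = 187 = 0b0010111011
Split: l1_idx=0, l2_idx=5, offset=27
L1[0] = 1
L2[1][5] = 95
paddr = 95 * 32 + 27 = 3067

Answer: 3067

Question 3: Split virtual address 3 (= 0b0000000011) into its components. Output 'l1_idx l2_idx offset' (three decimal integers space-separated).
vaddr = 3 = 0b0000000011
  top 2 bits -> l1_idx = 0
  next 3 bits -> l2_idx = 0
  bottom 5 bits -> offset = 3

Answer: 0 0 3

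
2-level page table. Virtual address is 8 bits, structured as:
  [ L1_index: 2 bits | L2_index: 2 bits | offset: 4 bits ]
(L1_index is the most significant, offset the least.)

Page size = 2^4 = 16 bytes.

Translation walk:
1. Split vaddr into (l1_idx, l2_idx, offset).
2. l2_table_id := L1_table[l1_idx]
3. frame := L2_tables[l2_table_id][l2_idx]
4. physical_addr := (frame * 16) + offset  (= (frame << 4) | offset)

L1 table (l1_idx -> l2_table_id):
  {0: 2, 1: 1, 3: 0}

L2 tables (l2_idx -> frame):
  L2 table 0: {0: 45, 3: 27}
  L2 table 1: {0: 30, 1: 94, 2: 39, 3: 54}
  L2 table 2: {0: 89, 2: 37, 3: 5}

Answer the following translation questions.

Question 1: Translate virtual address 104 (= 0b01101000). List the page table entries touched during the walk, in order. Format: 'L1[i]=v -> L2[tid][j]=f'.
Answer: L1[1]=1 -> L2[1][2]=39

Derivation:
vaddr = 104 = 0b01101000
Split: l1_idx=1, l2_idx=2, offset=8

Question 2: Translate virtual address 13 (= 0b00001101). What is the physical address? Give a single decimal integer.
Answer: 1437

Derivation:
vaddr = 13 = 0b00001101
Split: l1_idx=0, l2_idx=0, offset=13
L1[0] = 2
L2[2][0] = 89
paddr = 89 * 16 + 13 = 1437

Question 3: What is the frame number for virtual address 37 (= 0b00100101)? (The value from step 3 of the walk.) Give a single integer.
vaddr = 37: l1_idx=0, l2_idx=2
L1[0] = 2; L2[2][2] = 37

Answer: 37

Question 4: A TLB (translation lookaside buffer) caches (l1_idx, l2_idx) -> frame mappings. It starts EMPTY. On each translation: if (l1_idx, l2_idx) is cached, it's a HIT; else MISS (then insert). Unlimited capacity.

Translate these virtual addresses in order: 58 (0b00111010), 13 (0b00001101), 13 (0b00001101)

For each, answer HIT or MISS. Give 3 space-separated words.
Answer: MISS MISS HIT

Derivation:
vaddr=58: (0,3) not in TLB -> MISS, insert
vaddr=13: (0,0) not in TLB -> MISS, insert
vaddr=13: (0,0) in TLB -> HIT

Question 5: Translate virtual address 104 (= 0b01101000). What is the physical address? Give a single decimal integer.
Answer: 632

Derivation:
vaddr = 104 = 0b01101000
Split: l1_idx=1, l2_idx=2, offset=8
L1[1] = 1
L2[1][2] = 39
paddr = 39 * 16 + 8 = 632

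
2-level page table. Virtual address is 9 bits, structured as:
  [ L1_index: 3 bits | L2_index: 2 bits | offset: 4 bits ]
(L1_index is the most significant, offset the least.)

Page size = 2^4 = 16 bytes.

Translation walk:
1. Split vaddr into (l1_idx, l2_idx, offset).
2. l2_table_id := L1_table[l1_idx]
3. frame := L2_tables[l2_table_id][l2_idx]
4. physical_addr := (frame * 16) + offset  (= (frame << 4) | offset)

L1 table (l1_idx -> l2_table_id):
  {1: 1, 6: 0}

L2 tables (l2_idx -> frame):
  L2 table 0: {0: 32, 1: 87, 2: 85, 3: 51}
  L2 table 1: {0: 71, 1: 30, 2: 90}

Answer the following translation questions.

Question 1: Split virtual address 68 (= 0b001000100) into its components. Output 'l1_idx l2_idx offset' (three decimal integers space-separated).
Answer: 1 0 4

Derivation:
vaddr = 68 = 0b001000100
  top 3 bits -> l1_idx = 1
  next 2 bits -> l2_idx = 0
  bottom 4 bits -> offset = 4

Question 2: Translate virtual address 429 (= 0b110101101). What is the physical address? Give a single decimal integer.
vaddr = 429 = 0b110101101
Split: l1_idx=6, l2_idx=2, offset=13
L1[6] = 0
L2[0][2] = 85
paddr = 85 * 16 + 13 = 1373

Answer: 1373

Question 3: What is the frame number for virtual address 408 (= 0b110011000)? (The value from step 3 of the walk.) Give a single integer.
vaddr = 408: l1_idx=6, l2_idx=1
L1[6] = 0; L2[0][1] = 87

Answer: 87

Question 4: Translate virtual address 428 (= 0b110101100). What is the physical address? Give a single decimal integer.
Answer: 1372

Derivation:
vaddr = 428 = 0b110101100
Split: l1_idx=6, l2_idx=2, offset=12
L1[6] = 0
L2[0][2] = 85
paddr = 85 * 16 + 12 = 1372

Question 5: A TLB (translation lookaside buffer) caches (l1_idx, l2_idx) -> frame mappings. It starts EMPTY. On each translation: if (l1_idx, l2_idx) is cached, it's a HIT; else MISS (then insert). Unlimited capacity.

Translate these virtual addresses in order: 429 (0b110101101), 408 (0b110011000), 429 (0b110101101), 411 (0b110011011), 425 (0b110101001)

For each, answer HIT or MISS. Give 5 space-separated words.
Answer: MISS MISS HIT HIT HIT

Derivation:
vaddr=429: (6,2) not in TLB -> MISS, insert
vaddr=408: (6,1) not in TLB -> MISS, insert
vaddr=429: (6,2) in TLB -> HIT
vaddr=411: (6,1) in TLB -> HIT
vaddr=425: (6,2) in TLB -> HIT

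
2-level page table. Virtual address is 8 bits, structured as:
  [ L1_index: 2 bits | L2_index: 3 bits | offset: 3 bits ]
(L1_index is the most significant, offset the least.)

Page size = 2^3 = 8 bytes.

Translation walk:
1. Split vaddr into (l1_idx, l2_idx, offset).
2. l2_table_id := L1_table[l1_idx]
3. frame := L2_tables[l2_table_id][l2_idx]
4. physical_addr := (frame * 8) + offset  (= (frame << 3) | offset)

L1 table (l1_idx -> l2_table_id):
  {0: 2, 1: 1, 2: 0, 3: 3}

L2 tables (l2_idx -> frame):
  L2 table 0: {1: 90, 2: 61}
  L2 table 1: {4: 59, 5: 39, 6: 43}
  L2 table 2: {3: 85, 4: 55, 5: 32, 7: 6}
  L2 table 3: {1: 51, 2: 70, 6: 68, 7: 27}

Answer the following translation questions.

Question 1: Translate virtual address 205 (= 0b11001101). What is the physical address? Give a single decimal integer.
vaddr = 205 = 0b11001101
Split: l1_idx=3, l2_idx=1, offset=5
L1[3] = 3
L2[3][1] = 51
paddr = 51 * 8 + 5 = 413

Answer: 413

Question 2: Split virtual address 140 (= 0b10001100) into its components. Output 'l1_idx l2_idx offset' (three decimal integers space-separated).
Answer: 2 1 4

Derivation:
vaddr = 140 = 0b10001100
  top 2 bits -> l1_idx = 2
  next 3 bits -> l2_idx = 1
  bottom 3 bits -> offset = 4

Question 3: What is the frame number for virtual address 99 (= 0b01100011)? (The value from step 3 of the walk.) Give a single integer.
Answer: 59

Derivation:
vaddr = 99: l1_idx=1, l2_idx=4
L1[1] = 1; L2[1][4] = 59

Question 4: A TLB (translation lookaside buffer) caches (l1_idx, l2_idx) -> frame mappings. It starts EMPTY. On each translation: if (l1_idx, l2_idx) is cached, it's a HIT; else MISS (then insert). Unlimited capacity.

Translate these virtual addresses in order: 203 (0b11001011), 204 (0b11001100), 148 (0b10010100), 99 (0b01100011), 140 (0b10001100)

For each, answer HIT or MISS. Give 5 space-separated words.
vaddr=203: (3,1) not in TLB -> MISS, insert
vaddr=204: (3,1) in TLB -> HIT
vaddr=148: (2,2) not in TLB -> MISS, insert
vaddr=99: (1,4) not in TLB -> MISS, insert
vaddr=140: (2,1) not in TLB -> MISS, insert

Answer: MISS HIT MISS MISS MISS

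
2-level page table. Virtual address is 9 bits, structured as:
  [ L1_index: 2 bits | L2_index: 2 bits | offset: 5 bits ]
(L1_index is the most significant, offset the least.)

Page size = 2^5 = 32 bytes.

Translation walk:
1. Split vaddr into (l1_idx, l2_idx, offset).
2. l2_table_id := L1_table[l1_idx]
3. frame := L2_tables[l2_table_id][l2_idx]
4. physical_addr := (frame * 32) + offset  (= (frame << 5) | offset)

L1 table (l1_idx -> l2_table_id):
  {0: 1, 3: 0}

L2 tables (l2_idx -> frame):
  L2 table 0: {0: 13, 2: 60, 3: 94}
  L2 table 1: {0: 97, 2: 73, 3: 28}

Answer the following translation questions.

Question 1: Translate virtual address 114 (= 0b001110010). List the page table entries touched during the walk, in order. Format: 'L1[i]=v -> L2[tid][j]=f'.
Answer: L1[0]=1 -> L2[1][3]=28

Derivation:
vaddr = 114 = 0b001110010
Split: l1_idx=0, l2_idx=3, offset=18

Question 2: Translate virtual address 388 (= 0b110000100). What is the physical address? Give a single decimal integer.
Answer: 420

Derivation:
vaddr = 388 = 0b110000100
Split: l1_idx=3, l2_idx=0, offset=4
L1[3] = 0
L2[0][0] = 13
paddr = 13 * 32 + 4 = 420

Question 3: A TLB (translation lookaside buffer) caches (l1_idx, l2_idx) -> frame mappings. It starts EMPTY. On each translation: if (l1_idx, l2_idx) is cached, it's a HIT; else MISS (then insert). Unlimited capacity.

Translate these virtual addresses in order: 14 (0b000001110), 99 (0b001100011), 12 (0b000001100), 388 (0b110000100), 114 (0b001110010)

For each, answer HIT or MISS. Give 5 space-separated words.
vaddr=14: (0,0) not in TLB -> MISS, insert
vaddr=99: (0,3) not in TLB -> MISS, insert
vaddr=12: (0,0) in TLB -> HIT
vaddr=388: (3,0) not in TLB -> MISS, insert
vaddr=114: (0,3) in TLB -> HIT

Answer: MISS MISS HIT MISS HIT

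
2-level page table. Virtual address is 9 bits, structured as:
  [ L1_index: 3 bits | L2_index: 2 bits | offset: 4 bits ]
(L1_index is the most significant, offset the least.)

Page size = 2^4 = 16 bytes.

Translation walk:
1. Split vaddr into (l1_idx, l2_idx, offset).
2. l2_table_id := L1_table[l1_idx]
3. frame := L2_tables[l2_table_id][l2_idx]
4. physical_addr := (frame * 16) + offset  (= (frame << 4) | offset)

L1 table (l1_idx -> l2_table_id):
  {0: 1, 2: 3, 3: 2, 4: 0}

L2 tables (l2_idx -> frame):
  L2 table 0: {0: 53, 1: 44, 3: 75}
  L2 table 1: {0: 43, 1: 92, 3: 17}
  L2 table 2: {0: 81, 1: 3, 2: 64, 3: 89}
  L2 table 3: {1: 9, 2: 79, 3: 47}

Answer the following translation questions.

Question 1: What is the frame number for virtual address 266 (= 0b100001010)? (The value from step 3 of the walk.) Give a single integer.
Answer: 53

Derivation:
vaddr = 266: l1_idx=4, l2_idx=0
L1[4] = 0; L2[0][0] = 53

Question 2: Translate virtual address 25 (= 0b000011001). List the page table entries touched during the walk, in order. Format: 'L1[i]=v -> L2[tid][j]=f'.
Answer: L1[0]=1 -> L2[1][1]=92

Derivation:
vaddr = 25 = 0b000011001
Split: l1_idx=0, l2_idx=1, offset=9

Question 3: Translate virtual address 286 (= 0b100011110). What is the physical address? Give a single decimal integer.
vaddr = 286 = 0b100011110
Split: l1_idx=4, l2_idx=1, offset=14
L1[4] = 0
L2[0][1] = 44
paddr = 44 * 16 + 14 = 718

Answer: 718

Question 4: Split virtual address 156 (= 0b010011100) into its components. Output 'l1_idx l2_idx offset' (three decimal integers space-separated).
vaddr = 156 = 0b010011100
  top 3 bits -> l1_idx = 2
  next 2 bits -> l2_idx = 1
  bottom 4 bits -> offset = 12

Answer: 2 1 12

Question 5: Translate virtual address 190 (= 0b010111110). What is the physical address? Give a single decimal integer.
Answer: 766

Derivation:
vaddr = 190 = 0b010111110
Split: l1_idx=2, l2_idx=3, offset=14
L1[2] = 3
L2[3][3] = 47
paddr = 47 * 16 + 14 = 766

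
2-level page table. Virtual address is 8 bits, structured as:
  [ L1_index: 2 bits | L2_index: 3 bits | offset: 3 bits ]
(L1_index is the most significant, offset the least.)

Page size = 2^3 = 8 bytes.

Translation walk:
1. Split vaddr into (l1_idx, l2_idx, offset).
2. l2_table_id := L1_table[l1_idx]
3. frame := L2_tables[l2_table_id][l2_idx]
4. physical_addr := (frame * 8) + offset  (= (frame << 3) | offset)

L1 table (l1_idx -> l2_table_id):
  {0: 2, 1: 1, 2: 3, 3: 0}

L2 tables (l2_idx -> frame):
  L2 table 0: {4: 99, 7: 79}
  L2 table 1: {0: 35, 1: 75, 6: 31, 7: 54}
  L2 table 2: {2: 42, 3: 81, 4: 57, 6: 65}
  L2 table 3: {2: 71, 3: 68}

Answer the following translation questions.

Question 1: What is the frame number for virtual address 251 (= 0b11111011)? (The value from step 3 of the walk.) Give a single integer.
Answer: 79

Derivation:
vaddr = 251: l1_idx=3, l2_idx=7
L1[3] = 0; L2[0][7] = 79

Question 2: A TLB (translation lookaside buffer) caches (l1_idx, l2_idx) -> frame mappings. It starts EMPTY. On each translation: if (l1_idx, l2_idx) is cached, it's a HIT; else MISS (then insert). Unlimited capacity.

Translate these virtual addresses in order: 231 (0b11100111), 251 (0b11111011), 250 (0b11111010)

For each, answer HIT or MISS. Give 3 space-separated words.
Answer: MISS MISS HIT

Derivation:
vaddr=231: (3,4) not in TLB -> MISS, insert
vaddr=251: (3,7) not in TLB -> MISS, insert
vaddr=250: (3,7) in TLB -> HIT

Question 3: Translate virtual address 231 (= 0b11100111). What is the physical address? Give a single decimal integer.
vaddr = 231 = 0b11100111
Split: l1_idx=3, l2_idx=4, offset=7
L1[3] = 0
L2[0][4] = 99
paddr = 99 * 8 + 7 = 799

Answer: 799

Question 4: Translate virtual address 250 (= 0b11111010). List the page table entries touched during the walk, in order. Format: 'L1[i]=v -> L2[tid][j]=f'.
vaddr = 250 = 0b11111010
Split: l1_idx=3, l2_idx=7, offset=2

Answer: L1[3]=0 -> L2[0][7]=79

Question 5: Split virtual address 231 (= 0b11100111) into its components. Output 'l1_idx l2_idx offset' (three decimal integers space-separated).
Answer: 3 4 7

Derivation:
vaddr = 231 = 0b11100111
  top 2 bits -> l1_idx = 3
  next 3 bits -> l2_idx = 4
  bottom 3 bits -> offset = 7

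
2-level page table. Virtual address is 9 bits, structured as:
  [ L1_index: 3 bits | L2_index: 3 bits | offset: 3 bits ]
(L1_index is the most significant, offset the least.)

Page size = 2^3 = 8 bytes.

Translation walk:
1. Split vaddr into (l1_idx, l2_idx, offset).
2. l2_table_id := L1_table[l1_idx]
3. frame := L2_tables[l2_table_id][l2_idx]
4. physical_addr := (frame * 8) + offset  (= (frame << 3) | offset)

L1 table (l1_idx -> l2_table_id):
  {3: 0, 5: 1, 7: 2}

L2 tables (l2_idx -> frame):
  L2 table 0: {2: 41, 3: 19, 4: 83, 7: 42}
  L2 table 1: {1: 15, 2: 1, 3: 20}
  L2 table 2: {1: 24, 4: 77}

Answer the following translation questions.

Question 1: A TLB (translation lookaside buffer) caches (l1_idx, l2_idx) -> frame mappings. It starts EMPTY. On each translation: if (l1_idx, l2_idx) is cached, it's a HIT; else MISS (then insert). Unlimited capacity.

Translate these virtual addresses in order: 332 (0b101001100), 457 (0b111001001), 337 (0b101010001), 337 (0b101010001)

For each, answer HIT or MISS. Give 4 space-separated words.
vaddr=332: (5,1) not in TLB -> MISS, insert
vaddr=457: (7,1) not in TLB -> MISS, insert
vaddr=337: (5,2) not in TLB -> MISS, insert
vaddr=337: (5,2) in TLB -> HIT

Answer: MISS MISS MISS HIT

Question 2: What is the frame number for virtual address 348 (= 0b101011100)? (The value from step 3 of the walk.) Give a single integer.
Answer: 20

Derivation:
vaddr = 348: l1_idx=5, l2_idx=3
L1[5] = 1; L2[1][3] = 20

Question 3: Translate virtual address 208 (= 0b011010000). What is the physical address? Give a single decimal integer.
vaddr = 208 = 0b011010000
Split: l1_idx=3, l2_idx=2, offset=0
L1[3] = 0
L2[0][2] = 41
paddr = 41 * 8 + 0 = 328

Answer: 328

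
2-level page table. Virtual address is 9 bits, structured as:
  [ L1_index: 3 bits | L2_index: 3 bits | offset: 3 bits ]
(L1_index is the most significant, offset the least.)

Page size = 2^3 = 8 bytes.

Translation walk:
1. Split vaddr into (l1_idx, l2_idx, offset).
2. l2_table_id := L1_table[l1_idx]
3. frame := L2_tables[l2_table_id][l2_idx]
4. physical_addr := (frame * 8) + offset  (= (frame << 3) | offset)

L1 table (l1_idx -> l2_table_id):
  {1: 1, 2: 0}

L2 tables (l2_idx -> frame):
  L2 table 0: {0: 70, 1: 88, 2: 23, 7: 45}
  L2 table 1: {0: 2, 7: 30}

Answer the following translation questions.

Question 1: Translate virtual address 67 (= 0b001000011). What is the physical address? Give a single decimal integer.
Answer: 19

Derivation:
vaddr = 67 = 0b001000011
Split: l1_idx=1, l2_idx=0, offset=3
L1[1] = 1
L2[1][0] = 2
paddr = 2 * 8 + 3 = 19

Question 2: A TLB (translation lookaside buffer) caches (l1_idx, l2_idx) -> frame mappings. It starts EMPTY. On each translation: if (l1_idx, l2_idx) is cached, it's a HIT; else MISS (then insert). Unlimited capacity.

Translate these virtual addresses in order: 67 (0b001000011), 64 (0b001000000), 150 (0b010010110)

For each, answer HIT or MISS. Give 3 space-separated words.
Answer: MISS HIT MISS

Derivation:
vaddr=67: (1,0) not in TLB -> MISS, insert
vaddr=64: (1,0) in TLB -> HIT
vaddr=150: (2,2) not in TLB -> MISS, insert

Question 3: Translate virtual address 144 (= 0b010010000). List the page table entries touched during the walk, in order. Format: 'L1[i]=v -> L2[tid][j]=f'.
Answer: L1[2]=0 -> L2[0][2]=23

Derivation:
vaddr = 144 = 0b010010000
Split: l1_idx=2, l2_idx=2, offset=0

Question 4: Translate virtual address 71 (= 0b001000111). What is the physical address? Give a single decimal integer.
vaddr = 71 = 0b001000111
Split: l1_idx=1, l2_idx=0, offset=7
L1[1] = 1
L2[1][0] = 2
paddr = 2 * 8 + 7 = 23

Answer: 23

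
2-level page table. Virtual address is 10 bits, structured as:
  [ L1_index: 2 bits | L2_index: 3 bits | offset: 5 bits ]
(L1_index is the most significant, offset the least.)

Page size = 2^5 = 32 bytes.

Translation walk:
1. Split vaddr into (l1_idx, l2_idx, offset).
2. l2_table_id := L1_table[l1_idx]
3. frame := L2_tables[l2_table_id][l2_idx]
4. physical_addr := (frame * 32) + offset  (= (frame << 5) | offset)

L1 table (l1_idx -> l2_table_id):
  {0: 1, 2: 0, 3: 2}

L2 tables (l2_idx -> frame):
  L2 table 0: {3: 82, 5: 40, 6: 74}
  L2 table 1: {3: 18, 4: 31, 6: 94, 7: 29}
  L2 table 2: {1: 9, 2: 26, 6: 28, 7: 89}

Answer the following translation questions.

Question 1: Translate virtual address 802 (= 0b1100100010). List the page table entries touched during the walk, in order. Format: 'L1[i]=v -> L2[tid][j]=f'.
vaddr = 802 = 0b1100100010
Split: l1_idx=3, l2_idx=1, offset=2

Answer: L1[3]=2 -> L2[2][1]=9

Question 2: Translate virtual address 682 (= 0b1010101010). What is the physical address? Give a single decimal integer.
Answer: 1290

Derivation:
vaddr = 682 = 0b1010101010
Split: l1_idx=2, l2_idx=5, offset=10
L1[2] = 0
L2[0][5] = 40
paddr = 40 * 32 + 10 = 1290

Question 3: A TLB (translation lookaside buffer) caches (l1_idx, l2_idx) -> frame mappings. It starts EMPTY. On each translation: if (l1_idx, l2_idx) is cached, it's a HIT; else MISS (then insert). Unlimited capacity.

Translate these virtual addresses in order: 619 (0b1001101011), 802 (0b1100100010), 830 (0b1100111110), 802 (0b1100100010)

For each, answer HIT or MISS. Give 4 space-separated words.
Answer: MISS MISS HIT HIT

Derivation:
vaddr=619: (2,3) not in TLB -> MISS, insert
vaddr=802: (3,1) not in TLB -> MISS, insert
vaddr=830: (3,1) in TLB -> HIT
vaddr=802: (3,1) in TLB -> HIT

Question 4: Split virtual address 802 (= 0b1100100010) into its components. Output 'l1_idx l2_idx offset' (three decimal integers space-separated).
Answer: 3 1 2

Derivation:
vaddr = 802 = 0b1100100010
  top 2 bits -> l1_idx = 3
  next 3 bits -> l2_idx = 1
  bottom 5 bits -> offset = 2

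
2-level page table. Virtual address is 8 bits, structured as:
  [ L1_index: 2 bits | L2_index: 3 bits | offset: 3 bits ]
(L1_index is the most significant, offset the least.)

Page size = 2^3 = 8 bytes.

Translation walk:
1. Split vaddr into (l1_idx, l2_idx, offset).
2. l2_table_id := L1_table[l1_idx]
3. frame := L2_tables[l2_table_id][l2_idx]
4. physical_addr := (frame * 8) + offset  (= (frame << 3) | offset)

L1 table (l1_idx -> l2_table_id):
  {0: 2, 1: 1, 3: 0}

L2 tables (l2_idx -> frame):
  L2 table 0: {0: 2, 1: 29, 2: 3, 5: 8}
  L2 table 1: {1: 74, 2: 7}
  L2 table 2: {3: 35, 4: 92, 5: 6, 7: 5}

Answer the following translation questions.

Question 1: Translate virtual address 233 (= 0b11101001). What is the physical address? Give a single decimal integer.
Answer: 65

Derivation:
vaddr = 233 = 0b11101001
Split: l1_idx=3, l2_idx=5, offset=1
L1[3] = 0
L2[0][5] = 8
paddr = 8 * 8 + 1 = 65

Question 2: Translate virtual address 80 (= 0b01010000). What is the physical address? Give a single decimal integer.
vaddr = 80 = 0b01010000
Split: l1_idx=1, l2_idx=2, offset=0
L1[1] = 1
L2[1][2] = 7
paddr = 7 * 8 + 0 = 56

Answer: 56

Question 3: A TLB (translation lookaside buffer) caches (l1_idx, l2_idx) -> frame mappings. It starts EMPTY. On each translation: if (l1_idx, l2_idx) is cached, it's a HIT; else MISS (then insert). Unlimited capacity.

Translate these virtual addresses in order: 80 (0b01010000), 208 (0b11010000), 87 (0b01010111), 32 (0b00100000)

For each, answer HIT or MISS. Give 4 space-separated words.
vaddr=80: (1,2) not in TLB -> MISS, insert
vaddr=208: (3,2) not in TLB -> MISS, insert
vaddr=87: (1,2) in TLB -> HIT
vaddr=32: (0,4) not in TLB -> MISS, insert

Answer: MISS MISS HIT MISS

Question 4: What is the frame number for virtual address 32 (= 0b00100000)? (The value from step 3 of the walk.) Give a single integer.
Answer: 92

Derivation:
vaddr = 32: l1_idx=0, l2_idx=4
L1[0] = 2; L2[2][4] = 92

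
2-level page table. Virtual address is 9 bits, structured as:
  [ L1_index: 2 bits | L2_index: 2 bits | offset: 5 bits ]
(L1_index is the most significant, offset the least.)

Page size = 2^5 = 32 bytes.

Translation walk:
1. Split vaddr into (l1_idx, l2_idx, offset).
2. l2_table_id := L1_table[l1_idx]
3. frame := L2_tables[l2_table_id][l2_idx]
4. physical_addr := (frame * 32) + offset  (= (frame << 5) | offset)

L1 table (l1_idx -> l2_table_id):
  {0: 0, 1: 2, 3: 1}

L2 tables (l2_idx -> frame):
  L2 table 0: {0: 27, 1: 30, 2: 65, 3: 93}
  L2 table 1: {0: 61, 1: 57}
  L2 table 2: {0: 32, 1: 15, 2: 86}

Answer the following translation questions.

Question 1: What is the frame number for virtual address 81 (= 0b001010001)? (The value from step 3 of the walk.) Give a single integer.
vaddr = 81: l1_idx=0, l2_idx=2
L1[0] = 0; L2[0][2] = 65

Answer: 65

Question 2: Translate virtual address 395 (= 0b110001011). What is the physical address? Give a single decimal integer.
Answer: 1963

Derivation:
vaddr = 395 = 0b110001011
Split: l1_idx=3, l2_idx=0, offset=11
L1[3] = 1
L2[1][0] = 61
paddr = 61 * 32 + 11 = 1963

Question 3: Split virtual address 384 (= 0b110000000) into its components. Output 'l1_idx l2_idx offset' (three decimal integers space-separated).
vaddr = 384 = 0b110000000
  top 2 bits -> l1_idx = 3
  next 2 bits -> l2_idx = 0
  bottom 5 bits -> offset = 0

Answer: 3 0 0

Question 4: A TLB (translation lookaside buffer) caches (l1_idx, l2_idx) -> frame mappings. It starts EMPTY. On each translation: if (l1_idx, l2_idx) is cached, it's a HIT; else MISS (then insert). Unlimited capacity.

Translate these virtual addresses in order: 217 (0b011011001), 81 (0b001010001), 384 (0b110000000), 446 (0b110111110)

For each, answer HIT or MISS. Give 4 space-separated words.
vaddr=217: (1,2) not in TLB -> MISS, insert
vaddr=81: (0,2) not in TLB -> MISS, insert
vaddr=384: (3,0) not in TLB -> MISS, insert
vaddr=446: (3,1) not in TLB -> MISS, insert

Answer: MISS MISS MISS MISS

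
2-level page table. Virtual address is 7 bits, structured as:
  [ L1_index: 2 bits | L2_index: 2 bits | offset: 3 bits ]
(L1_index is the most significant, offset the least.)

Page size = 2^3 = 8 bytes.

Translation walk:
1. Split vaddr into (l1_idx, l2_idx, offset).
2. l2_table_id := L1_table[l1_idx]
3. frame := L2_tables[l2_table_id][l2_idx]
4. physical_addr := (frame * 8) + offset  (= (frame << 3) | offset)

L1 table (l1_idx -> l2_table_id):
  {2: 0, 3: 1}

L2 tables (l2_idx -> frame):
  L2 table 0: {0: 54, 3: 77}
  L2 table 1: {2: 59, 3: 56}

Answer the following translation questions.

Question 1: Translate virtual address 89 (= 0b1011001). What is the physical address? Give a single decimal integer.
vaddr = 89 = 0b1011001
Split: l1_idx=2, l2_idx=3, offset=1
L1[2] = 0
L2[0][3] = 77
paddr = 77 * 8 + 1 = 617

Answer: 617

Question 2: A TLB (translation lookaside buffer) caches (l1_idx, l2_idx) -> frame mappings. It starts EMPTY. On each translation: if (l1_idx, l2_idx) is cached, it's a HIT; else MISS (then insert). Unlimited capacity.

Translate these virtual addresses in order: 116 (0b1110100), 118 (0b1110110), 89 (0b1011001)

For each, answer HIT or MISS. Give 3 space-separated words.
vaddr=116: (3,2) not in TLB -> MISS, insert
vaddr=118: (3,2) in TLB -> HIT
vaddr=89: (2,3) not in TLB -> MISS, insert

Answer: MISS HIT MISS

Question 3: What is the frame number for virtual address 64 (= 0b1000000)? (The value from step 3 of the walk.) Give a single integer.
vaddr = 64: l1_idx=2, l2_idx=0
L1[2] = 0; L2[0][0] = 54

Answer: 54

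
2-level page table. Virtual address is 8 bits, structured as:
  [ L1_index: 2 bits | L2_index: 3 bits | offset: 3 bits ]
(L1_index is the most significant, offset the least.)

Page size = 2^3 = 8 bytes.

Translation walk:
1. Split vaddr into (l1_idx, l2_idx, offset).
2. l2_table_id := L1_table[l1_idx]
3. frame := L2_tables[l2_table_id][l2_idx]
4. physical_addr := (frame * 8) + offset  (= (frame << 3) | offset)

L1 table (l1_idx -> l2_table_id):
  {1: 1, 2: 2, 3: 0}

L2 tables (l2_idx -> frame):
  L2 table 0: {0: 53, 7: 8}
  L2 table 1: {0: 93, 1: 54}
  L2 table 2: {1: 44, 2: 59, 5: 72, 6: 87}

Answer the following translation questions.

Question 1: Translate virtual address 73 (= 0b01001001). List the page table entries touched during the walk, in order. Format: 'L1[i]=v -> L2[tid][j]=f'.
vaddr = 73 = 0b01001001
Split: l1_idx=1, l2_idx=1, offset=1

Answer: L1[1]=1 -> L2[1][1]=54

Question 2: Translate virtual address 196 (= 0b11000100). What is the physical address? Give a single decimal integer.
Answer: 428

Derivation:
vaddr = 196 = 0b11000100
Split: l1_idx=3, l2_idx=0, offset=4
L1[3] = 0
L2[0][0] = 53
paddr = 53 * 8 + 4 = 428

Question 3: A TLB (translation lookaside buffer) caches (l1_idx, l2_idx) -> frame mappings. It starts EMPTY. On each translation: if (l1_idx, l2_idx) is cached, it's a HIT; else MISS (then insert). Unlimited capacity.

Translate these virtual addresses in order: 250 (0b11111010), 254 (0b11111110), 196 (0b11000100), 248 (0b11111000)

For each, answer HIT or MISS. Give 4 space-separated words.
Answer: MISS HIT MISS HIT

Derivation:
vaddr=250: (3,7) not in TLB -> MISS, insert
vaddr=254: (3,7) in TLB -> HIT
vaddr=196: (3,0) not in TLB -> MISS, insert
vaddr=248: (3,7) in TLB -> HIT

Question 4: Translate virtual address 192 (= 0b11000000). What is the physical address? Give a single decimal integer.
vaddr = 192 = 0b11000000
Split: l1_idx=3, l2_idx=0, offset=0
L1[3] = 0
L2[0][0] = 53
paddr = 53 * 8 + 0 = 424

Answer: 424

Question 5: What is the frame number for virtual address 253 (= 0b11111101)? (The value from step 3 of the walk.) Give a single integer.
vaddr = 253: l1_idx=3, l2_idx=7
L1[3] = 0; L2[0][7] = 8

Answer: 8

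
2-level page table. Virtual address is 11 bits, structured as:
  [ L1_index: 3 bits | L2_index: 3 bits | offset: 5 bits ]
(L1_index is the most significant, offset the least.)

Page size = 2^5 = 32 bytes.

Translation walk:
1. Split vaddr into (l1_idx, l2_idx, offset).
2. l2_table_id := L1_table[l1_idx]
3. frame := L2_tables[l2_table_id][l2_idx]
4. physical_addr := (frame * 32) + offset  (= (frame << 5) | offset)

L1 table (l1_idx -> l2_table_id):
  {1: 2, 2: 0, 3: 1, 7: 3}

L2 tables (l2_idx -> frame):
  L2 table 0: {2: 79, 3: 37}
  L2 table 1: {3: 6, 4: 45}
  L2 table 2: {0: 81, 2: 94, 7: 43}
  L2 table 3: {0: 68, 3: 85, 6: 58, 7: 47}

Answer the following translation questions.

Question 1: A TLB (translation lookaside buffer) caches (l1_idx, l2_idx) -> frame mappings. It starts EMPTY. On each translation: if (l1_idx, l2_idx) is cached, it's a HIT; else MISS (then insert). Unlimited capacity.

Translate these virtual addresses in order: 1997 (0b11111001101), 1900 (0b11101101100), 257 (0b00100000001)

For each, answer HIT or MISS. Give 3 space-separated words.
Answer: MISS MISS MISS

Derivation:
vaddr=1997: (7,6) not in TLB -> MISS, insert
vaddr=1900: (7,3) not in TLB -> MISS, insert
vaddr=257: (1,0) not in TLB -> MISS, insert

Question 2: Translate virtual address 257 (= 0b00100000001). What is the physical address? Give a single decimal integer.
Answer: 2593

Derivation:
vaddr = 257 = 0b00100000001
Split: l1_idx=1, l2_idx=0, offset=1
L1[1] = 2
L2[2][0] = 81
paddr = 81 * 32 + 1 = 2593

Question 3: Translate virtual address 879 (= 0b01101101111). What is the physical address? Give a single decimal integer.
vaddr = 879 = 0b01101101111
Split: l1_idx=3, l2_idx=3, offset=15
L1[3] = 1
L2[1][3] = 6
paddr = 6 * 32 + 15 = 207

Answer: 207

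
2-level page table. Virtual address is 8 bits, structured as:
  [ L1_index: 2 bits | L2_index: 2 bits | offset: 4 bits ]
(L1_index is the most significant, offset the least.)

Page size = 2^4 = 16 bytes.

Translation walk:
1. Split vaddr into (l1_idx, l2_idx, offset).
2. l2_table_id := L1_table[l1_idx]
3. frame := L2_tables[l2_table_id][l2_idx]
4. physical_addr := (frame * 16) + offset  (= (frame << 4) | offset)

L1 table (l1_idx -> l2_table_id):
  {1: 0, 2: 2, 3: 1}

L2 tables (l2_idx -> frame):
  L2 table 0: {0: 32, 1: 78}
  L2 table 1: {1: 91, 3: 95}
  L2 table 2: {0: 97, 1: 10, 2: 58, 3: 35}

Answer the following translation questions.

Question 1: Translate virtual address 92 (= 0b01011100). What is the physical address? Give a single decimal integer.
vaddr = 92 = 0b01011100
Split: l1_idx=1, l2_idx=1, offset=12
L1[1] = 0
L2[0][1] = 78
paddr = 78 * 16 + 12 = 1260

Answer: 1260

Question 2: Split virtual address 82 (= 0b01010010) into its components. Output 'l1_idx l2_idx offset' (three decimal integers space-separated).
Answer: 1 1 2

Derivation:
vaddr = 82 = 0b01010010
  top 2 bits -> l1_idx = 1
  next 2 bits -> l2_idx = 1
  bottom 4 bits -> offset = 2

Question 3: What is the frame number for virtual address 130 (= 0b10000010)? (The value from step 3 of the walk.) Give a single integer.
Answer: 97

Derivation:
vaddr = 130: l1_idx=2, l2_idx=0
L1[2] = 2; L2[2][0] = 97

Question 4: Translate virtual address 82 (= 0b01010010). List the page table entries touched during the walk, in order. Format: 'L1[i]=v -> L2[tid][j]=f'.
Answer: L1[1]=0 -> L2[0][1]=78

Derivation:
vaddr = 82 = 0b01010010
Split: l1_idx=1, l2_idx=1, offset=2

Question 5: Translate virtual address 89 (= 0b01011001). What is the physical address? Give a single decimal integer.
vaddr = 89 = 0b01011001
Split: l1_idx=1, l2_idx=1, offset=9
L1[1] = 0
L2[0][1] = 78
paddr = 78 * 16 + 9 = 1257

Answer: 1257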